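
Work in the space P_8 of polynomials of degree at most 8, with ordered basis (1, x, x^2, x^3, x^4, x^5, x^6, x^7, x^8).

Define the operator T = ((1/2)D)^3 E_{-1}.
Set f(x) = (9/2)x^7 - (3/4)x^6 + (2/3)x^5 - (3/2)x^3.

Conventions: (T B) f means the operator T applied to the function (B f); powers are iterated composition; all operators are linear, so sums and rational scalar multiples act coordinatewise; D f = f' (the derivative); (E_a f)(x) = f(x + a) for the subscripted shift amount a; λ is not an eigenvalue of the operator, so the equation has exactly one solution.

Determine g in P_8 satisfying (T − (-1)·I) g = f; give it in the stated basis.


the image equals g(x) = (9/2)x^7 - (3/4)x^6 + (2/3)x^5 - (945/8)x^4 + (1929/4)x^3 - (1495/2)x^2 + (6965/8)x - 13607/16

write g with unknown coordinates in the stated basis and equate coefficients in (T − (-1)·I) g = f
solving from the highest basis element down gives g = (9/2)x^7 - (3/4)x^6 + (2/3)x^5 - (945/8)x^4 + (1929/4)x^3 - (1495/2)x^2 + (6965/8)x - 13607/16
check: T g = (945/8)x^4 - (1935/4)x^3 + (1495/2)x^2 - (6965/8)x + 13607/16
so T g − (-1)·g = (9/2)x^7 - (3/4)x^6 + (2/3)x^5 - (3/2)x^3 = f ✓


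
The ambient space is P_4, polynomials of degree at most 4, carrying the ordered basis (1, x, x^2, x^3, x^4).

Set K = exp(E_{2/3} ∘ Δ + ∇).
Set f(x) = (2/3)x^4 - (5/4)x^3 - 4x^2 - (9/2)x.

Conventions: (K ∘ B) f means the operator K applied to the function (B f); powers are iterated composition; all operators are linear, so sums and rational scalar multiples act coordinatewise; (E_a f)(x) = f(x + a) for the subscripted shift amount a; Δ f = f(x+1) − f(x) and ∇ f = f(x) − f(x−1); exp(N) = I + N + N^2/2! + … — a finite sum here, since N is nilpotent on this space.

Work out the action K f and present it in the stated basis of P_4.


the image equals g(x) = (2/3)x^4 + (49/12)x^3 + (59/6)x^2 + (295/18)x + 919/81

order-1 term: (16/3)x^3 - (13/6)x^2 - (61/9)x - 1349/81
order-2 term: 16x^2 + (19/3)x + 6
order-3 term: (64/3)x + 34/3
order-4 term: 32/3
the series for exp(E_{2/3} ∘ Δ + ∇) f terminates at order 4
exp(E_{2/3} ∘ Δ + ∇) f = (2/3)x^4 + (49/12)x^3 + (59/6)x^2 + (295/18)x + 919/81


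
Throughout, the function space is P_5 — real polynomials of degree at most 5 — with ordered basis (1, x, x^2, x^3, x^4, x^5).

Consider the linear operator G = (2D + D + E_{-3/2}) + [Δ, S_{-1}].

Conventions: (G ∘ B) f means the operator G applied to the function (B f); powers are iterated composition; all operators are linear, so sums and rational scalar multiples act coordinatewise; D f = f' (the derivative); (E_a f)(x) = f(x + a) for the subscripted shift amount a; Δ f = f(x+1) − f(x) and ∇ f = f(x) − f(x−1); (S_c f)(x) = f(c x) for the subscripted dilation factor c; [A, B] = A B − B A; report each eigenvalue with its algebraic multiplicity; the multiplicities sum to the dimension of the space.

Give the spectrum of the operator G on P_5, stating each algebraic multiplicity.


image of 1: 1
image of x: x - 1/2
image of x^2: x^2 + 7x + 9/4
image of x^3: x^3 - (3/2)x^2 + (27/4)x - 43/8
image of x^4: x^4 + 14x^3 + (27/2)x^2 - (11/2)x + 81/16
image of x^5: x^5 - (5/2)x^4 + (45/2)x^3 - (215/4)x^2 + (405/16)x - 307/32
the matrix is upper triangular; its diagonal is (1, 1, 1, 1, 1, 1)
for a triangular matrix the eigenvalues are the diagonal entries, with algebraic multiplicity their repetition count

λ = 1 (multiplicity 6)


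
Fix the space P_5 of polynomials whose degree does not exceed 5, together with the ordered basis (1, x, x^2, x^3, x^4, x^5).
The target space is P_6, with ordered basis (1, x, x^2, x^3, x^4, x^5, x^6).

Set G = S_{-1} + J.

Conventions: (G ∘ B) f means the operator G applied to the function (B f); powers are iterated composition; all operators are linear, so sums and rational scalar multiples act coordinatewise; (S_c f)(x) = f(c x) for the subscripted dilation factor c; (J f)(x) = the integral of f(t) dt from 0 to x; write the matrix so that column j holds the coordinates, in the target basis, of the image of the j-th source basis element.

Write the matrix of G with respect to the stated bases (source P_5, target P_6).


image of 1: x + 1
image of x: (1/2)x^2 - x
image of x^2: (1/3)x^3 + x^2
image of x^3: (1/4)x^4 - x^3
image of x^4: (1/5)x^5 + x^4
image of x^5: (1/6)x^6 - x^5
each image's coordinates form column j of the matrix

the matrix is [[1, 0, 0, 0, 0, 0]; [1, -1, 0, 0, 0, 0]; [0, 1/2, 1, 0, 0, 0]; [0, 0, 1/3, -1, 0, 0]; [0, 0, 0, 1/4, 1, 0]; [0, 0, 0, 0, 1/5, -1]; [0, 0, 0, 0, 0, 1/6]] (rows listed top to bottom)


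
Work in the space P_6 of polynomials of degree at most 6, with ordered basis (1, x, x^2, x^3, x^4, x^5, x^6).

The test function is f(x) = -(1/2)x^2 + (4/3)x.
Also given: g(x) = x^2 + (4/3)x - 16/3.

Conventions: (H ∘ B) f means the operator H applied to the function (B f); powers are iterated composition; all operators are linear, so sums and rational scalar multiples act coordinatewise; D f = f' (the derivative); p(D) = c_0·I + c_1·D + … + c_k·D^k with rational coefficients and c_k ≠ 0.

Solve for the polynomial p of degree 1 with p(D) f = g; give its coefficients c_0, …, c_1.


D^0 f = -(1/2)x^2 + (4/3)x
D^1 f = -x + 4/3
matching coefficients of g against c_0 f + c_1 Df + … from the top degree down determines the c_i
solution: c_0 = -2, c_1 = -4

p(D) = -2·I − 4·D, i.e. c_0 = -2, c_1 = -4


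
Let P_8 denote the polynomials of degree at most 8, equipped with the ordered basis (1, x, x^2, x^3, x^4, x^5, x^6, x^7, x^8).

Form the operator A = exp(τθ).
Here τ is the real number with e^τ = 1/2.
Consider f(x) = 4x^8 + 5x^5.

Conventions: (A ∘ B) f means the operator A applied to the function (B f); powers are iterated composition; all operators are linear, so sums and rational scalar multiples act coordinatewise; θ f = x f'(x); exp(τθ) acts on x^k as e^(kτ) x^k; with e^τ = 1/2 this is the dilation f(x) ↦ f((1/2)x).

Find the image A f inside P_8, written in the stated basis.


exp(τθ) x^k = e^(kτ) x^k; with e^τ = 1/2 this sends x^k to (1/2)^k x^k
x^5 ↦ 1/32 x^5
x^8 ↦ 1/256 x^8
applying this coordinatewise to f: exp(τθ) f = (1/64)x^8 + (5/32)x^5

g(x) = (1/64)x^8 + (5/32)x^5


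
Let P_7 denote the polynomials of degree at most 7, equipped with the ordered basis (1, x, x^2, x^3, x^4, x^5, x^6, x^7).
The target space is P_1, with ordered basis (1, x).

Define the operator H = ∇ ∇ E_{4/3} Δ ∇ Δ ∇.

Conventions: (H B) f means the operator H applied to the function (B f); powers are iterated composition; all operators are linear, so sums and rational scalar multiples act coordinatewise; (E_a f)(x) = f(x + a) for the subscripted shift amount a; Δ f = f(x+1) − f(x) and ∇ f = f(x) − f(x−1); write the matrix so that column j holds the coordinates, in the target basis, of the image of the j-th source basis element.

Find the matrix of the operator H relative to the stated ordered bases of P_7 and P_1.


image of 1: 0
image of x: 0
image of x^2: 0
image of x^3: 0
image of x^4: 0
image of x^5: 0
image of x^6: 720
image of x^7: 5040x + 1680
each image's coordinates form column j of the matrix

the matrix is [[0, 0, 0, 0, 0, 0, 720, 1680]; [0, 0, 0, 0, 0, 0, 0, 5040]] (rows listed top to bottom)


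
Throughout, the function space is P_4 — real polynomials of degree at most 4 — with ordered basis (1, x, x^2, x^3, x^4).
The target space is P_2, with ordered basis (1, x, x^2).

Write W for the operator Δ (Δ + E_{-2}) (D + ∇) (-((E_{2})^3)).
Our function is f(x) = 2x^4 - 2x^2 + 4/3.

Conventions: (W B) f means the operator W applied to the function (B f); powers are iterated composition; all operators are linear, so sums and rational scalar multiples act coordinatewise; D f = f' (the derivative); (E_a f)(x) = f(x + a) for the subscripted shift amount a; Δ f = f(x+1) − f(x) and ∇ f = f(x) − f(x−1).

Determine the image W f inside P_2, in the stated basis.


E_{2} f = 2x^4 + 16x^3 + 46x^2 + 56x + 76/3
E_{2} E_{2} f = 2x^4 + 32x^3 + 190x^2 + 496x + 1444/3
E_{2} E_{2} E_{2} f = 2x^4 + 48x^3 + 430x^2 + 1704x + 7564/3
(-((E_{2})^3)) f = -2x^4 - 48x^3 - 430x^2 - 1704x - 7564/3
D (-((E_{2})^3)) f = -8x^3 - 144x^2 - 860x - 1704
∇ (-((E_{2})^3)) f = -8x^3 - 132x^2 - 724x - 1320
(D + ∇) (-((E_{2})^3)) f = -16x^3 - 276x^2 - 1584x - 3024
Δ ((D + ∇) (-((E_{2})^3))) f = -48x^2 - 600x - 1876
E_{-2} ((D + ∇) (-((E_{2})^3))) f = -16x^3 - 180x^2 - 672x - 832
(Δ + E_{-2}) ((D + ∇) (-((E_{2})^3))) f = -16x^3 - 228x^2 - 1272x - 2708
Δ (Δ + E_{-2}) ((D + ∇) (-((E_{2})^3))) f = -48x^2 - 504x - 1516

g(x) = -48x^2 - 504x - 1516


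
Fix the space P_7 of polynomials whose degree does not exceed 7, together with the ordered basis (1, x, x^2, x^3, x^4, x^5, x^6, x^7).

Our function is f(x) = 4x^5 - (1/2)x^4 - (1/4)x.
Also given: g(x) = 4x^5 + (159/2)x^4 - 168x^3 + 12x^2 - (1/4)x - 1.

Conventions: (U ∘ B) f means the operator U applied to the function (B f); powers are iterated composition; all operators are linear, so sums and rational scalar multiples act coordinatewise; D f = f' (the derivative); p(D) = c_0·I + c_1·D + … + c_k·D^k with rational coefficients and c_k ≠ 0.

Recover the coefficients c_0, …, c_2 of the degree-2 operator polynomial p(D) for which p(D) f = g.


p(D) = I + 4·D − 2·D^2, i.e. c_0 = 1, c_1 = 4, c_2 = -2

D^0 f = 4x^5 - (1/2)x^4 - (1/4)x
D^1 f = 20x^4 - 2x^3 - 1/4
D^2 f = 80x^3 - 6x^2
matching coefficients of g against c_0 f + c_1 Df + … from the top degree down determines the c_i
solution: c_0 = 1, c_1 = 4, c_2 = -2


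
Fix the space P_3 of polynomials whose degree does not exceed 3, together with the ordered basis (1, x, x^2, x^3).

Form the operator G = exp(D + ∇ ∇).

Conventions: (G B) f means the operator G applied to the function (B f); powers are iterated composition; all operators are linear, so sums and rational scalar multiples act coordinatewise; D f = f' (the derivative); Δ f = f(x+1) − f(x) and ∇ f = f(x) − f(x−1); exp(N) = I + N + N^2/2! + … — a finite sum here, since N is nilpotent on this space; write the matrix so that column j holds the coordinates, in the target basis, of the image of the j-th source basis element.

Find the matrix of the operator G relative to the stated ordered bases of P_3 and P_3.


the matrix is [[1, 1, 3, 1]; [0, 1, 2, 9]; [0, 0, 1, 3]; [0, 0, 0, 1]] (rows listed top to bottom)

image of 1: 1
image of x: x + 1
image of x^2: x^2 + 2x + 3
image of x^3: x^3 + 3x^2 + 9x + 1
each image's coordinates form column j of the matrix


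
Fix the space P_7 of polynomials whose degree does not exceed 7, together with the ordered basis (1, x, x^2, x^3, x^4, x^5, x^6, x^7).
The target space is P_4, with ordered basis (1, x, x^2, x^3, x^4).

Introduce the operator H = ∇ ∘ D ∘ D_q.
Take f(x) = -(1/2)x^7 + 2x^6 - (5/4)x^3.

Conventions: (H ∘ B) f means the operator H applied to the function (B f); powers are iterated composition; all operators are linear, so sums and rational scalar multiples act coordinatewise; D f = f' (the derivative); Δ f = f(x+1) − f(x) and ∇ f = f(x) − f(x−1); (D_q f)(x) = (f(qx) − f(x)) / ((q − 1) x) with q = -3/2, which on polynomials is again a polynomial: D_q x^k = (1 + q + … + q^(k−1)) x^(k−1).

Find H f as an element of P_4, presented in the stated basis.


D_q f = -(463/128)x^6 - (133/16)x^5 - (35/16)x^2
D D_q f = -(1389/64)x^5 - (665/16)x^4 - (35/8)x
∇ D D_q f = -(6945/64)x^4 + (1625/32)x^3 + (1035/32)x^2 - (3695/64)x + 991/64

the result is g(x) = -(6945/64)x^4 + (1625/32)x^3 + (1035/32)x^2 - (3695/64)x + 991/64


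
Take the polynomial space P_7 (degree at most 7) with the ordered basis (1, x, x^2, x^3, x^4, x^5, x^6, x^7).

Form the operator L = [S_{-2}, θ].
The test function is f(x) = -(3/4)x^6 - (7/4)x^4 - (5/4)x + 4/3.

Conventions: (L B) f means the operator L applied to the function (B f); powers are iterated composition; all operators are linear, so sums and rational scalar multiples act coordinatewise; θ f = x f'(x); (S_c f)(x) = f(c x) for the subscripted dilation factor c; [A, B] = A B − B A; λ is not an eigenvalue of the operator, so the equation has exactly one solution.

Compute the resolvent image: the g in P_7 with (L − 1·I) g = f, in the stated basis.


write g with unknown coordinates in the stated basis and equate coefficients in (L − 1·I) g = f
solving from the highest basis element down gives g = (3/4)x^6 + (7/4)x^4 + (5/4)x - 4/3
check: L g = 0
so L g − 1·g = -(3/4)x^6 - (7/4)x^4 - (5/4)x + 4/3 = f ✓

g(x) = (3/4)x^6 + (7/4)x^4 + (5/4)x - 4/3


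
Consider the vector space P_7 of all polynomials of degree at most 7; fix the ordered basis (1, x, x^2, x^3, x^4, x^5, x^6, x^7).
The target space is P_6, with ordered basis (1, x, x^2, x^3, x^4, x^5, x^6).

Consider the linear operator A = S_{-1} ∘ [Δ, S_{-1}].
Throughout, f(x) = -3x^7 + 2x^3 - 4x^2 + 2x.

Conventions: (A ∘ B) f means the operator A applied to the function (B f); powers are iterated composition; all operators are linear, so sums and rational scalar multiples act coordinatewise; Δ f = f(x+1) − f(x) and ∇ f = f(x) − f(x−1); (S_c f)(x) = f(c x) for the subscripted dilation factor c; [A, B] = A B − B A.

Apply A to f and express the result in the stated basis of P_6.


S_{-1} f = 3x^7 - 2x^3 - 4x^2 - 2x
Δ S_{-1} f = 21x^6 + 63x^5 + 105x^4 + 105x^3 + 57x^2 + 7x - 5
Δ f = -21x^6 - 63x^5 - 105x^4 - 105x^3 - 57x^2 - 23x - 3
S_{-1} Δ f = -21x^6 + 63x^5 - 105x^4 + 105x^3 - 57x^2 + 23x - 3
[Δ, S_{-1}] f = 42x^6 + 210x^4 + 114x^2 - 16x - 2
S_{-1} [Δ, S_{-1}] f = 42x^6 + 210x^4 + 114x^2 + 16x - 2

g(x) = 42x^6 + 210x^4 + 114x^2 + 16x - 2


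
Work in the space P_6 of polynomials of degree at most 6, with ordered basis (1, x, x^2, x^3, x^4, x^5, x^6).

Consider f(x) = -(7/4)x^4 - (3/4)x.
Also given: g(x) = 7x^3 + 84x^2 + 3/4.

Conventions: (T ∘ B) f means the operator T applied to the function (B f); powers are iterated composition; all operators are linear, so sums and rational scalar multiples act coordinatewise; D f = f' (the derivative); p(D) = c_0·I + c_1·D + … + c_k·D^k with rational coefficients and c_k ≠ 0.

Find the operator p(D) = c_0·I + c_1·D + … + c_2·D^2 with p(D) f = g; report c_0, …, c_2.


D^0 f = -(7/4)x^4 - (3/4)x
D^1 f = -7x^3 - 3/4
D^2 f = -21x^2
matching coefficients of g against c_0 f + c_1 Df + … from the top degree down determines the c_i
solution: c_0 = 0, c_1 = -1, c_2 = -4

c_0 = 0, c_1 = -1, c_2 = -4


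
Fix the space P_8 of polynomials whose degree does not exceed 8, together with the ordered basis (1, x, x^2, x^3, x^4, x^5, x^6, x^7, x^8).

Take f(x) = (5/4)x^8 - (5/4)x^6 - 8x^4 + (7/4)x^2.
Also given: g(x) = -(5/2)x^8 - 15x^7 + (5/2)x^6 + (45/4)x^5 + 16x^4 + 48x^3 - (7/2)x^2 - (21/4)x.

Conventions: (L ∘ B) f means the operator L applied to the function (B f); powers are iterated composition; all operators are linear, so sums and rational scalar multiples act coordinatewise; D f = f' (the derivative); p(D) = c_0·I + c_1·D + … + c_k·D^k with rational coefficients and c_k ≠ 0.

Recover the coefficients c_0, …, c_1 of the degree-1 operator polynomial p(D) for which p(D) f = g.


c_0 = -2, c_1 = -3/2

D^0 f = (5/4)x^8 - (5/4)x^6 - 8x^4 + (7/4)x^2
D^1 f = 10x^7 - (15/2)x^5 - 32x^3 + (7/2)x
matching coefficients of g against c_0 f + c_1 Df + … from the top degree down determines the c_i
solution: c_0 = -2, c_1 = -3/2


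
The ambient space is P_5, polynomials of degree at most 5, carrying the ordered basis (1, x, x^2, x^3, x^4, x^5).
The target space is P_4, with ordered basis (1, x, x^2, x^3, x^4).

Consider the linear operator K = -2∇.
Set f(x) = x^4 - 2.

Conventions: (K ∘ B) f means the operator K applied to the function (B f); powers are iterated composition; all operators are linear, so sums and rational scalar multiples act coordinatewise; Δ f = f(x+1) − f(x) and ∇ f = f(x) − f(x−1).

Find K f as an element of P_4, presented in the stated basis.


∇ f = 4x^3 - 6x^2 + 4x - 1
(-2∇) f = -8x^3 + 12x^2 - 8x + 2

the image equals g(x) = -8x^3 + 12x^2 - 8x + 2


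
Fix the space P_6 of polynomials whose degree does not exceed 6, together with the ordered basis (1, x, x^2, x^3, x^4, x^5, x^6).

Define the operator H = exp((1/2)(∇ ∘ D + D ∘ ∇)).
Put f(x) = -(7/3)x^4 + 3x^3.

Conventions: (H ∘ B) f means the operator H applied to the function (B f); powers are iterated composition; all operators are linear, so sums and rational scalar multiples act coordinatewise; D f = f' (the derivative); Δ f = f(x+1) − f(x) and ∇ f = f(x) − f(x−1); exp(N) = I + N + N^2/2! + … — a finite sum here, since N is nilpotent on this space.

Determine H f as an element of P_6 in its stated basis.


order-1 term: -28x^2 + 46x - 55/3
order-2 term: -28
the series for exp((1/2)(∇ ∘ D + D ∘ ∇)) f terminates at order 2
exp((1/2)(∇ ∘ D + D ∘ ∇)) f = -(7/3)x^4 + 3x^3 - 28x^2 + 46x - 139/3

the result is g(x) = -(7/3)x^4 + 3x^3 - 28x^2 + 46x - 139/3


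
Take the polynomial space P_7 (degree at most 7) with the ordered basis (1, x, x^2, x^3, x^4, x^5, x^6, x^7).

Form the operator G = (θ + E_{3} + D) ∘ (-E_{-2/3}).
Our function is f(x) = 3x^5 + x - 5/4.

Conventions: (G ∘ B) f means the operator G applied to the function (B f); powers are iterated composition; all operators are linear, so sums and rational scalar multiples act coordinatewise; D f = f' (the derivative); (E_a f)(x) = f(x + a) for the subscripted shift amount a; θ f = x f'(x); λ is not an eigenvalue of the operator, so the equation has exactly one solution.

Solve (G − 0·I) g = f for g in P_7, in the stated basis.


g(x) = -(1/2)x^5 + (1/3)x^4 + (229/36)x^3 + (343/54)x^2 - (22193/648)x + 24881/972

write g with unknown coordinates in the stated basis and equate coefficients in (G − 0·I) g = f
solving from the highest basis element down gives g = -(1/2)x^5 + (1/3)x^4 + (229/36)x^3 + (343/54)x^2 - (22193/648)x + 24881/972
check: G g = 3x^5 + x - 5/4
so G g − 0·g = 3x^5 + x - 5/4 = f ✓


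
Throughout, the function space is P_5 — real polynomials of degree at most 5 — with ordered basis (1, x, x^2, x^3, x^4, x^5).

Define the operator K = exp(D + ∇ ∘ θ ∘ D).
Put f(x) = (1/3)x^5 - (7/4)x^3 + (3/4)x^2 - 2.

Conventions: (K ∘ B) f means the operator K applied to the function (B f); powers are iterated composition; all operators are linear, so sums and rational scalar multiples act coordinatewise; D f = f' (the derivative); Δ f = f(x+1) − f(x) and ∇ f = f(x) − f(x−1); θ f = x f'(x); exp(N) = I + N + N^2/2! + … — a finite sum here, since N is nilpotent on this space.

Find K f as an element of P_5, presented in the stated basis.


order-1 term: (5/3)x^4 + (80/3)x^3 - (181/4)x^2 + (43/6)x + 16/3
order-2 term: (10/3)x^3 + 70x^2 + (339/4)x - 335/3
order-3 term: (10/3)x^2 + 60x + 273/4
order-4 term: (5/3)x + 50/3
order-5 term: 1/3
the series for exp(D + ∇ ∘ θ ∘ D) f terminates at order 5
exp(D + ∇ ∘ θ ∘ D) f = (1/3)x^5 + (5/3)x^4 + (113/4)x^3 + (173/6)x^2 + (1843/12)x - 277/12

g(x) = (1/3)x^5 + (5/3)x^4 + (113/4)x^3 + (173/6)x^2 + (1843/12)x - 277/12


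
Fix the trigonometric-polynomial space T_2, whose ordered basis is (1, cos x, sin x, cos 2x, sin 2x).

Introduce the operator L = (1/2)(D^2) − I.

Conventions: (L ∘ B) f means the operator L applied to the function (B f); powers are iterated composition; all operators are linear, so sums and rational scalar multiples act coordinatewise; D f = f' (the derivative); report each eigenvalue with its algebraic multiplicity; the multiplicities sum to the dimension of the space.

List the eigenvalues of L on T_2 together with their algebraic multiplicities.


image of 1: -1
image of cos x: -(3/2)cos x
image of sin x: -(3/2)sin x
image of cos 2x: -3cos 2x
image of sin 2x: -3sin 2x
the matrix is diagonal; its diagonal is (-1, -3/2, -3/2, -3, -3)
for a triangular matrix the eigenvalues are the diagonal entries, with algebraic multiplicity their repetition count

λ = -3 (multiplicity 2), λ = -3/2 (multiplicity 2), λ = -1 (multiplicity 1)


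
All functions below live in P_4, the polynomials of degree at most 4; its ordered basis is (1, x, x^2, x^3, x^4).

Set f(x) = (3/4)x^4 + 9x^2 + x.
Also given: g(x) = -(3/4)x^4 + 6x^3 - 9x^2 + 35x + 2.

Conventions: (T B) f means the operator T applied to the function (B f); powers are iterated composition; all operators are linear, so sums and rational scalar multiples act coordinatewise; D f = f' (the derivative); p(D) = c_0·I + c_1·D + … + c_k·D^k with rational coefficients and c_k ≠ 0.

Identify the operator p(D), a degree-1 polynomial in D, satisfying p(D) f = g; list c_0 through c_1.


p(D) = -I + 2·D, i.e. c_0 = -1, c_1 = 2

D^0 f = (3/4)x^4 + 9x^2 + x
D^1 f = 3x^3 + 18x + 1
matching coefficients of g against c_0 f + c_1 Df + … from the top degree down determines the c_i
solution: c_0 = -1, c_1 = 2


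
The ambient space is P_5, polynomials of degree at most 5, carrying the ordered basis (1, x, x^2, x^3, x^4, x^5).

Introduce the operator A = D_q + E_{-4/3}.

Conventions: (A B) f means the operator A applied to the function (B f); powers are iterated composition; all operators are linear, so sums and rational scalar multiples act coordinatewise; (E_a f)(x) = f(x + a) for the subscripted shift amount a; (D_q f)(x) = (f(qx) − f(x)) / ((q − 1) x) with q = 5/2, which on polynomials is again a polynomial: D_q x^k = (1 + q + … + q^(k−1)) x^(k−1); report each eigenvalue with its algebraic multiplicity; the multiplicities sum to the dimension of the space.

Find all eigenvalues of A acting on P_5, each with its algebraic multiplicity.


image of 1: 1
image of x: x - 1/3
image of x^2: x^2 + (5/6)x + 16/9
image of x^3: x^3 + (23/4)x^2 + (16/3)x - 64/27
image of x^4: x^4 + (481/24)x^3 + (32/3)x^2 - (256/27)x + 256/81
image of x^5: x^5 + (2773/48)x^4 + (160/9)x^3 - (640/27)x^2 + (1280/81)x - 1024/243
the matrix is upper triangular; its diagonal is (1, 1, 1, 1, 1, 1)
for a triangular matrix the eigenvalues are the diagonal entries, with algebraic multiplicity their repetition count

λ = 1 (multiplicity 6)


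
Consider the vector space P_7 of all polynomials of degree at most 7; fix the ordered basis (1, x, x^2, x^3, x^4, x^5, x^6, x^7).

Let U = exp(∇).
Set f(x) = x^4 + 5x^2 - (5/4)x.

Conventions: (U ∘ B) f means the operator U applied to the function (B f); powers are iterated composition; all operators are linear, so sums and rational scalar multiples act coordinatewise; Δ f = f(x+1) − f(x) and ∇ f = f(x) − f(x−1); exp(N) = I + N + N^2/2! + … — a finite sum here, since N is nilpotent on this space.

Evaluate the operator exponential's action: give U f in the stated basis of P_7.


g(x) = x^4 + 4x^3 + 5x^2 + (19/4)x - 1/4

order-1 term: 4x^3 - 6x^2 + 14x - 29/4
order-2 term: 6x^2 - 12x + 12
order-3 term: 4x - 6
order-4 term: 1
the series for exp(∇) f terminates at order 4
exp(∇) f = x^4 + 4x^3 + 5x^2 + (19/4)x - 1/4


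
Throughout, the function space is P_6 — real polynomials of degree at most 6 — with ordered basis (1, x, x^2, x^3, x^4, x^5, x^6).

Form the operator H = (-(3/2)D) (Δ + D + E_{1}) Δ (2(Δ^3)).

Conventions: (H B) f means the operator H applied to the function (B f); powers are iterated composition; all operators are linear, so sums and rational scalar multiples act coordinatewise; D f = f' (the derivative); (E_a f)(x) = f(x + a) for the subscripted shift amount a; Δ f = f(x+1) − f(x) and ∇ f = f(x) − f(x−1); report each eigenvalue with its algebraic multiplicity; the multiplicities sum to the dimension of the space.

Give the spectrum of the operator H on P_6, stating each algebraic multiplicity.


image of 1: 0
image of x: 0
image of x^2: 0
image of x^3: 0
image of x^4: 0
image of x^5: -360
image of x^6: -2160x - 10800
the matrix is upper triangular; its diagonal is (0, 0, 0, 0, 0, 0, 0)
for a triangular matrix the eigenvalues are the diagonal entries, with algebraic multiplicity their repetition count

λ = 0 (multiplicity 7)


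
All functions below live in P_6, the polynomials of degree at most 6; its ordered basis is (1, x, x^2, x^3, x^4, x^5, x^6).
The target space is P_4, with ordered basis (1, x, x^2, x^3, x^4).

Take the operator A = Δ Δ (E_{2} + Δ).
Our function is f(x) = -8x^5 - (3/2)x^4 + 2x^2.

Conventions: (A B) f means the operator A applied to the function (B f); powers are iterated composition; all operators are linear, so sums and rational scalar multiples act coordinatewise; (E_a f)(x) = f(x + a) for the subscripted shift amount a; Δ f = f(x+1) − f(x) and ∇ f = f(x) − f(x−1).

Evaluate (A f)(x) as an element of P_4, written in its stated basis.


the image equals g(x) = -160x^3 - 1938x^2 - 5984x - 5975

E_{2} f = -8x^5 - (163/2)x^4 - 332x^3 - 674x^2 - 680x - 272
Δ f = -40x^4 - 86x^3 - 89x^2 - 42x - 15/2
(E_{2} + Δ) f = -8x^5 - (243/2)x^4 - 418x^3 - 763x^2 - 722x - 559/2
Δ (E_{2} + Δ) f = -40x^4 - 566x^3 - 2063x^2 - 3306x - 4065/2
Δ Δ (E_{2} + Δ) f = -160x^3 - 1938x^2 - 5984x - 5975


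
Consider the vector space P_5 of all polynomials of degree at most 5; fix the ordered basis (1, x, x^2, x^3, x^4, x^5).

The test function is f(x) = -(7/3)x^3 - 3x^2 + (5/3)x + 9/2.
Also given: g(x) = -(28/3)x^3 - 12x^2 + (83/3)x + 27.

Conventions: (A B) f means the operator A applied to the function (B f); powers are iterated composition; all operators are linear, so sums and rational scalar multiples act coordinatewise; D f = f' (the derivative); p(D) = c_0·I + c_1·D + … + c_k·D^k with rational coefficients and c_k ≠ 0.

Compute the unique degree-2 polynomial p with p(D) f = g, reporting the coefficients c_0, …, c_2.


D^0 f = -(7/3)x^3 - 3x^2 + (5/3)x + 9/2
D^1 f = -7x^2 - 6x + 5/3
D^2 f = -14x - 6
matching coefficients of g against c_0 f + c_1 Df + … from the top degree down determines the c_i
solution: c_0 = 4, c_1 = 0, c_2 = -3/2

c_0 = 4, c_1 = 0, c_2 = -3/2


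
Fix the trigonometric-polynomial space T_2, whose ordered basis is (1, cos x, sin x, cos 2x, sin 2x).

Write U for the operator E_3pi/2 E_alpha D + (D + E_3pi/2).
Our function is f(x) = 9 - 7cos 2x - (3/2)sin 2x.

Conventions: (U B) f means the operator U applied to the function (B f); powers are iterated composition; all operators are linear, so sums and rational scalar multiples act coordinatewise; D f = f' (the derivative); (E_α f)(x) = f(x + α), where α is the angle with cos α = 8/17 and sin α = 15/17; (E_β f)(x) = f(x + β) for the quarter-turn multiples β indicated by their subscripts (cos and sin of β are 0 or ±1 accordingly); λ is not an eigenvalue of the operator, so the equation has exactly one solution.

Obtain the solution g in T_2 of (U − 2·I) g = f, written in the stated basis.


write g with unknown coordinates in the stated basis and equate coefficients in (U − 2·I) g = f
solving from the highest basis element down gives g = -9 + (11/9)cos 2x - (31/18)sin 2x
check: U g = -9 - (41/9)cos 2x - (89/18)sin 2x
so U g − 2·g = 9 - 7cos 2x - (3/2)sin 2x = f ✓

the image equals g(x) = -9 + (11/9)cos 2x - (31/18)sin 2x


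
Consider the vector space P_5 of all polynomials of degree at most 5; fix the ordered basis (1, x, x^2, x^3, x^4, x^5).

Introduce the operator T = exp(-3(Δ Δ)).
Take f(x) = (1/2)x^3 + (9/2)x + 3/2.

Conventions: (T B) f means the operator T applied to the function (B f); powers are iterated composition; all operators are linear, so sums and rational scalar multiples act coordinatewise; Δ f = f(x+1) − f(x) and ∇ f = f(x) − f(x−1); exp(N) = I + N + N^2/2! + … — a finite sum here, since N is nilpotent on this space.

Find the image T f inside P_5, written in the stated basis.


the image equals g(x) = (1/2)x^3 - (9/2)x - 15/2

order-1 term: -9x - 9
the series for exp(-3(Δ Δ)) f terminates at order 1
exp(-3(Δ Δ)) f = (1/2)x^3 - (9/2)x - 15/2


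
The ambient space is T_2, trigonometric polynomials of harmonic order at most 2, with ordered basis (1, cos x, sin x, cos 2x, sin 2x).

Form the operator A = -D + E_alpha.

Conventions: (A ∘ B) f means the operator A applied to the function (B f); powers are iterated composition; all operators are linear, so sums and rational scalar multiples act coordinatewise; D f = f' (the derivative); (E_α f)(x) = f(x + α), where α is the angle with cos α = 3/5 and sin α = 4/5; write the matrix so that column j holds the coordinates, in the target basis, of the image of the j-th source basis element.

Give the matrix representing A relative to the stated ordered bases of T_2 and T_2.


the matrix is [[1, 0, 0, 0, 0]; [0, 3/5, -1/5, 0, 0]; [0, 1/5, 3/5, 0, 0]; [0, 0, 0, -7/25, -26/25]; [0, 0, 0, 26/25, -7/25]] (rows listed top to bottom)

image of 1: 1
image of cos x: (3/5)cos x + (1/5)sin x
image of sin x: -(1/5)cos x + (3/5)sin x
image of cos 2x: -(7/25)cos 2x + (26/25)sin 2x
image of sin 2x: -(26/25)cos 2x - (7/25)sin 2x
each image's coordinates form column j of the matrix


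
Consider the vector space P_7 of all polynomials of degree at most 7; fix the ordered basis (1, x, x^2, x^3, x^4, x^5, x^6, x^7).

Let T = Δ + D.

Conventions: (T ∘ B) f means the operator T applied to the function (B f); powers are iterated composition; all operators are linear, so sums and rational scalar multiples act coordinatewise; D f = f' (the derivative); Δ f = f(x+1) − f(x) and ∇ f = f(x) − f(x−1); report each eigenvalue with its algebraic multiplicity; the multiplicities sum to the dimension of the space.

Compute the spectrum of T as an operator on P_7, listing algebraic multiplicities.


λ = 0 (multiplicity 8)

image of 1: 0
image of x: 2
image of x^2: 4x + 1
image of x^3: 6x^2 + 3x + 1
image of x^4: 8x^3 + 6x^2 + 4x + 1
image of x^5: 10x^4 + 10x^3 + 10x^2 + 5x + 1
image of x^6: 12x^5 + 15x^4 + 20x^3 + 15x^2 + 6x + 1
image of x^7: 14x^6 + 21x^5 + 35x^4 + 35x^3 + 21x^2 + 7x + 1
the matrix is upper triangular; its diagonal is (0, 0, 0, 0, 0, 0, 0, 0)
for a triangular matrix the eigenvalues are the diagonal entries, with algebraic multiplicity their repetition count


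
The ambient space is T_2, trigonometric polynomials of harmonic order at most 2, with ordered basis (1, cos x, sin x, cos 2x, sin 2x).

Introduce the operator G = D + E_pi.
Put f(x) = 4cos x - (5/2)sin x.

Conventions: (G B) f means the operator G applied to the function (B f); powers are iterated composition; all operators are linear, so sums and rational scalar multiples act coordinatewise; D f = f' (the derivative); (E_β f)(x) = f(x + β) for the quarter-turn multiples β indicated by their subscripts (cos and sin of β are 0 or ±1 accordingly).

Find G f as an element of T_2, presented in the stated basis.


D f = -(5/2)cos x - 4sin x
E_pi f = -4cos x + (5/2)sin x
(D + E_pi) f = -(13/2)cos x - (3/2)sin x

the image equals g(x) = -(13/2)cos x - (3/2)sin x


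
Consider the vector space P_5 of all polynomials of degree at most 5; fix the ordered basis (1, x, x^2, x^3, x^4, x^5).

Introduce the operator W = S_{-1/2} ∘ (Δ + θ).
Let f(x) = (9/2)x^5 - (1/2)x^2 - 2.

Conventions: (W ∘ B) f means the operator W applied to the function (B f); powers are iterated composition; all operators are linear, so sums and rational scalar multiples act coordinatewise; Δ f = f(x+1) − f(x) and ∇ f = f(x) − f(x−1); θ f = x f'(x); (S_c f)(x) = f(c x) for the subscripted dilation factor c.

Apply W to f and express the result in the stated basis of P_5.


the result is g(x) = -(45/64)x^5 + (45/32)x^4 - (45/8)x^3 + 11x^2 - (43/4)x + 4

Δ f = (45/2)x^4 + 45x^3 + 45x^2 + (43/2)x + 4
θ f = (45/2)x^5 - x^2
(Δ + θ) f = (45/2)x^5 + (45/2)x^4 + 45x^3 + 44x^2 + (43/2)x + 4
S_{-1/2} (Δ + θ) f = -(45/64)x^5 + (45/32)x^4 - (45/8)x^3 + 11x^2 - (43/4)x + 4


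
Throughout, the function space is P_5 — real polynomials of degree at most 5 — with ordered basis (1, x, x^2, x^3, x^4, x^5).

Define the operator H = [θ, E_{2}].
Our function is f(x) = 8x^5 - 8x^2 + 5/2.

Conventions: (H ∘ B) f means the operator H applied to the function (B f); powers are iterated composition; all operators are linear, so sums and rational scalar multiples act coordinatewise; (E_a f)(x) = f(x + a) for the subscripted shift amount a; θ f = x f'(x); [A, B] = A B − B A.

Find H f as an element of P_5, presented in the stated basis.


E_{2} f = 8x^5 + 80x^4 + 320x^3 + 632x^2 + 608x + 453/2
θ E_{2} f = 40x^5 + 320x^4 + 960x^3 + 1264x^2 + 608x
θ f = 40x^5 - 16x^2
E_{2} θ f = 40x^5 + 400x^4 + 1600x^3 + 3184x^2 + 3136x + 1216
[θ, E_{2}] f = -80x^4 - 640x^3 - 1920x^2 - 2528x - 1216

the image equals g(x) = -80x^4 - 640x^3 - 1920x^2 - 2528x - 1216


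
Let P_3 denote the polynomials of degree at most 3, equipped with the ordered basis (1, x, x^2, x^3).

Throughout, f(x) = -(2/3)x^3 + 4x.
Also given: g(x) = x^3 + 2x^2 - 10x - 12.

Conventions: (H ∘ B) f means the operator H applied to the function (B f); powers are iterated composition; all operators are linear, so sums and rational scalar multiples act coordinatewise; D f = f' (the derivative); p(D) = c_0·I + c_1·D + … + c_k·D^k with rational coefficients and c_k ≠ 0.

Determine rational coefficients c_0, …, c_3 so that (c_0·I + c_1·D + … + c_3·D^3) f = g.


p(D) = -(3/2)·I − D + D^2 + 2·D^3, i.e. c_0 = -3/2, c_1 = -1, c_2 = 1, c_3 = 2

D^0 f = -(2/3)x^3 + 4x
D^1 f = -2x^2 + 4
D^2 f = -4x
D^3 f = -4
matching coefficients of g against c_0 f + c_1 Df + … from the top degree down determines the c_i
solution: c_0 = -3/2, c_1 = -1, c_2 = 1, c_3 = 2


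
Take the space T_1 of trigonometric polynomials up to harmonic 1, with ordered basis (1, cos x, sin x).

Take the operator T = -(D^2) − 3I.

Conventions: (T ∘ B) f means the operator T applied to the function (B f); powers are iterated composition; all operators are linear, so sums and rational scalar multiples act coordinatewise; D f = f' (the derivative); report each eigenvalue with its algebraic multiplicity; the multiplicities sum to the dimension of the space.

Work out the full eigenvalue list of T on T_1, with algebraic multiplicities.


λ = -3 (multiplicity 1), λ = -2 (multiplicity 2)

image of 1: -3
image of cos x: -2cos x
image of sin x: -2sin x
the matrix is diagonal; its diagonal is (-3, -2, -2)
for a triangular matrix the eigenvalues are the diagonal entries, with algebraic multiplicity their repetition count


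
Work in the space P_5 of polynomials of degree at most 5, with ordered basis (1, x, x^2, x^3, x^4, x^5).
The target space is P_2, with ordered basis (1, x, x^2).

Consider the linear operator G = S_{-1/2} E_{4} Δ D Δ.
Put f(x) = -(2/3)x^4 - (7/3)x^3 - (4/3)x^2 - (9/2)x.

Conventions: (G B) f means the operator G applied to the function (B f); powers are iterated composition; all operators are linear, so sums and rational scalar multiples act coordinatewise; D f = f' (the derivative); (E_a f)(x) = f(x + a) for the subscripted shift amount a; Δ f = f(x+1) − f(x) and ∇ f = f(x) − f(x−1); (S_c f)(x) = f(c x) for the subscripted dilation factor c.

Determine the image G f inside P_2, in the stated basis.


the image equals g(x) = 8x - 94

Δ f = -(8/3)x^3 - 11x^2 - (37/3)x - 53/6
D Δ f = -8x^2 - 22x - 37/3
Δ (D Δ) f = -16x - 30
E_{4} Δ (D Δ) f = -16x - 94
S_{-1/2} E_{4} Δ (D Δ) f = 8x - 94


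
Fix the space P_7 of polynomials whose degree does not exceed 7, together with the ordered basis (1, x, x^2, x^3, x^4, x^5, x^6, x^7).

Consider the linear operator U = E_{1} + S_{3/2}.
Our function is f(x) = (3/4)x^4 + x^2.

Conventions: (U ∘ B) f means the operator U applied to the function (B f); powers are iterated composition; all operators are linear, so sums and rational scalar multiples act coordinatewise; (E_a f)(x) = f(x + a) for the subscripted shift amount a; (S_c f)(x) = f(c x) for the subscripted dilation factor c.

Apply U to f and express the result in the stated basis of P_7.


the result is g(x) = (291/64)x^4 + 3x^3 + (31/4)x^2 + 5x + 7/4

E_{1} f = (3/4)x^4 + 3x^3 + (11/2)x^2 + 5x + 7/4
S_{3/2} f = (243/64)x^4 + (9/4)x^2
(E_{1} + S_{3/2}) f = (291/64)x^4 + 3x^3 + (31/4)x^2 + 5x + 7/4


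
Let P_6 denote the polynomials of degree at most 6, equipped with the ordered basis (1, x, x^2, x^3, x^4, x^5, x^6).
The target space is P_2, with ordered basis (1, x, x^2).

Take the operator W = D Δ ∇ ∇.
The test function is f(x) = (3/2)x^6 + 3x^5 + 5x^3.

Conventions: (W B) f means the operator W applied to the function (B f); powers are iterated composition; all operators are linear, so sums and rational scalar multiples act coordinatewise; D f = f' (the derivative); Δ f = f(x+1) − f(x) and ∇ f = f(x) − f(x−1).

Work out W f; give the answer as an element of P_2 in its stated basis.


the result is g(x) = 540x^2 - 180x + 90

∇ f = 9x^5 - (15/2)x^4 + (45/2)x^2 - 21x + 13/2
∇ ∇ f = 45x^4 - 120x^3 + 135x^2 - 30x - 27
Δ ∇ ∇ f = 180x^3 - 90x^2 + 90x + 30
D (Δ ∇) ∇ f = 540x^2 - 180x + 90


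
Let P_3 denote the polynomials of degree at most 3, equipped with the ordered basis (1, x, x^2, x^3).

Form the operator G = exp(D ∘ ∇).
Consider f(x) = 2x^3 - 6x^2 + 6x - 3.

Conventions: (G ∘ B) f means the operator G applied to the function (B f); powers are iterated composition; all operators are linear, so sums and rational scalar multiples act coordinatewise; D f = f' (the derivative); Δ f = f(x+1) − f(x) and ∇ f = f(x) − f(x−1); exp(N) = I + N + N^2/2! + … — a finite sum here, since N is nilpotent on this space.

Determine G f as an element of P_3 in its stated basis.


order-1 term: 12x - 18
the series for exp(D ∘ ∇) f terminates at order 1
exp(D ∘ ∇) f = 2x^3 - 6x^2 + 18x - 21

g(x) = 2x^3 - 6x^2 + 18x - 21


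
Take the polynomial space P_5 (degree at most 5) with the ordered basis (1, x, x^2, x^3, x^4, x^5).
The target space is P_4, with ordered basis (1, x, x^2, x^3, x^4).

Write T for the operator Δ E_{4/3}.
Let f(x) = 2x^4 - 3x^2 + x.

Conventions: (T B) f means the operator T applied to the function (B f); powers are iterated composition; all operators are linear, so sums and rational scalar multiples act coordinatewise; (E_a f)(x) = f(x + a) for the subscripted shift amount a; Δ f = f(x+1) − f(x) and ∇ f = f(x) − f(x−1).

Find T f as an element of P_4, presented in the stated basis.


E_{4/3} f = 2x^4 + (32/3)x^3 + (55/3)x^2 + (323/27)x + 188/81
Δ E_{4/3} f = 8x^3 + 44x^2 + (230/3)x + 1160/27

the result is g(x) = 8x^3 + 44x^2 + (230/3)x + 1160/27


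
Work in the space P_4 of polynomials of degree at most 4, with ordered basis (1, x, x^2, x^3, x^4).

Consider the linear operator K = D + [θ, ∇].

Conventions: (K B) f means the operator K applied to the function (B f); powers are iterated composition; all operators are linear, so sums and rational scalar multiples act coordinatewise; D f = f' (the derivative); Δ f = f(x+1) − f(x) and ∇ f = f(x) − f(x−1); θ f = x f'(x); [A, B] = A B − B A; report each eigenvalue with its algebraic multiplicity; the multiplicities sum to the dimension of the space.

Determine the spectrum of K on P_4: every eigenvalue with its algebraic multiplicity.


λ = 0 (multiplicity 5)

image of 1: 0
image of x: 0
image of x^2: 2
image of x^3: 6x - 3
image of x^4: 12x^2 - 12x + 4
the matrix is upper triangular; its diagonal is (0, 0, 0, 0, 0)
for a triangular matrix the eigenvalues are the diagonal entries, with algebraic multiplicity their repetition count


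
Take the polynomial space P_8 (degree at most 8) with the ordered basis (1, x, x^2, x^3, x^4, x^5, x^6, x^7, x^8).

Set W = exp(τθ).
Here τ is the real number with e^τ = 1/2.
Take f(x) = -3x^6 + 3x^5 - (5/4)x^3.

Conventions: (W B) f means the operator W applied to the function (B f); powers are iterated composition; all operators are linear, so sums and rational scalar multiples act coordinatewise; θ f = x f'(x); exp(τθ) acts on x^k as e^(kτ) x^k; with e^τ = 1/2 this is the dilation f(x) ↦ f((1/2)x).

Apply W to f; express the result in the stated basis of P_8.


exp(τθ) x^k = e^(kτ) x^k; with e^τ = 1/2 this sends x^k to (1/2)^k x^k
x^3 ↦ 1/8 x^3
x^5 ↦ 1/32 x^5
x^6 ↦ 1/64 x^6
applying this coordinatewise to f: exp(τθ) f = -(3/64)x^6 + (3/32)x^5 - (5/32)x^3

g(x) = -(3/64)x^6 + (3/32)x^5 - (5/32)x^3
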